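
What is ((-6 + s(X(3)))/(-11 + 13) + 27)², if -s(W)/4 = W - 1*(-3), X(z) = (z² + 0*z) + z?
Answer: 36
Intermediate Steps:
X(z) = z + z² (X(z) = (z² + 0) + z = z² + z = z + z²)
s(W) = -12 - 4*W (s(W) = -4*(W - 1*(-3)) = -4*(W + 3) = -4*(3 + W) = -12 - 4*W)
((-6 + s(X(3)))/(-11 + 13) + 27)² = ((-6 + (-12 - 12*(1 + 3)))/(-11 + 13) + 27)² = ((-6 + (-12 - 12*4))/2 + 27)² = ((-6 + (-12 - 4*12))*(½) + 27)² = ((-6 + (-12 - 48))*(½) + 27)² = ((-6 - 60)*(½) + 27)² = (-66*½ + 27)² = (-33 + 27)² = (-6)² = 36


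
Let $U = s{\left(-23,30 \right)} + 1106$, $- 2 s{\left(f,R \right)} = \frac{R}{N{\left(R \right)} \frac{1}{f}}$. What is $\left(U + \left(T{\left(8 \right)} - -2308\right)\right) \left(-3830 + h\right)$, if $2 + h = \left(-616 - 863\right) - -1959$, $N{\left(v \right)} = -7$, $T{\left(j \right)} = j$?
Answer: $- \frac{79137368}{7} \approx -1.1305 \cdot 10^{7}$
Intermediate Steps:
$s{\left(f,R \right)} = \frac{R f}{14}$ ($s{\left(f,R \right)} = - \frac{R \frac{1}{\left(-7\right) \frac{1}{f}}}{2} = - \frac{R \left(- \frac{f}{7}\right)}{2} = - \frac{\left(- \frac{1}{7}\right) R f}{2} = \frac{R f}{14}$)
$U = \frac{7397}{7}$ ($U = \frac{1}{14} \cdot 30 \left(-23\right) + 1106 = - \frac{345}{7} + 1106 = \frac{7397}{7} \approx 1056.7$)
$h = 478$ ($h = -2 - -480 = -2 + \left(\left(-616 - 863\right) + 1959\right) = -2 + \left(-1479 + 1959\right) = -2 + 480 = 478$)
$\left(U + \left(T{\left(8 \right)} - -2308\right)\right) \left(-3830 + h\right) = \left(\frac{7397}{7} + \left(8 - -2308\right)\right) \left(-3830 + 478\right) = \left(\frac{7397}{7} + \left(8 + 2308\right)\right) \left(-3352\right) = \left(\frac{7397}{7} + 2316\right) \left(-3352\right) = \frac{23609}{7} \left(-3352\right) = - \frac{79137368}{7}$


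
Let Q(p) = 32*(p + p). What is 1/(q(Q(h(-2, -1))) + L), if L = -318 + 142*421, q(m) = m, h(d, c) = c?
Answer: 1/59400 ≈ 1.6835e-5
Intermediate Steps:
Q(p) = 64*p (Q(p) = 32*(2*p) = 64*p)
L = 59464 (L = -318 + 59782 = 59464)
1/(q(Q(h(-2, -1))) + L) = 1/(64*(-1) + 59464) = 1/(-64 + 59464) = 1/59400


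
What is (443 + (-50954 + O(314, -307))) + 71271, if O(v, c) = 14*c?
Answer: 16462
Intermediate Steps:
(443 + (-50954 + O(314, -307))) + 71271 = (443 + (-50954 + 14*(-307))) + 71271 = (443 + (-50954 - 4298)) + 71271 = (443 - 55252) + 71271 = -54809 + 71271 = 16462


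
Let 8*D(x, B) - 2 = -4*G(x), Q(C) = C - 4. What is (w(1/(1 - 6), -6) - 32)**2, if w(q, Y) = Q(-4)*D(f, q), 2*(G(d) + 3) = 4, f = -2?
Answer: 1444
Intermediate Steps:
G(d) = -1 (G(d) = -3 + (1/2)*4 = -3 + 2 = -1)
Q(C) = -4 + C
D(x, B) = 3/4 (D(x, B) = 1/4 + (-4*(-1))/8 = 1/4 + (1/8)*4 = 1/4 + 1/2 = 3/4)
w(q, Y) = -6 (w(q, Y) = (-4 - 4)*(3/4) = -8*3/4 = -6)
(w(1/(1 - 6), -6) - 32)**2 = (-6 - 32)**2 = (-38)**2 = 1444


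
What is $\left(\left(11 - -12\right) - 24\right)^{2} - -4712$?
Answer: $4713$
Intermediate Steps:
$\left(\left(11 - -12\right) - 24\right)^{2} - -4712 = \left(\left(11 + 12\right) - 24\right)^{2} + 4712 = \left(23 - 24\right)^{2} + 4712 = \left(-1\right)^{2} + 4712 = 1 + 4712 = 4713$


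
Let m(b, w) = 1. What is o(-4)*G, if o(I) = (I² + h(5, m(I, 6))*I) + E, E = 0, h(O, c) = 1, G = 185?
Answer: 2220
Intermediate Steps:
o(I) = I + I² (o(I) = (I² + 1*I) + 0 = (I² + I) + 0 = (I + I²) + 0 = I + I²)
o(-4)*G = -4*(1 - 4)*185 = -4*(-3)*185 = 12*185 = 2220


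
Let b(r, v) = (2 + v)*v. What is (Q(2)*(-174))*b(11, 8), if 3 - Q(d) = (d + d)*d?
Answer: 69600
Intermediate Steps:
b(r, v) = v*(2 + v)
Q(d) = 3 - 2*d² (Q(d) = 3 - (d + d)*d = 3 - 2*d*d = 3 - 2*d²)
(Q(2)*(-174))*b(11, 8) = ((3 - 2*2²)*(-174))*(8*(2 + 8)) = ((3 - 2*4)*(-174))*(8*10) = ((3 - 8)*(-174))*80 = -5*(-174)*80 = 870*80 = 69600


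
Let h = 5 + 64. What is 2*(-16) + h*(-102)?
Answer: -7070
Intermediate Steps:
h = 69
2*(-16) + h*(-102) = 2*(-16) + 69*(-102) = -32 - 7038 = -7070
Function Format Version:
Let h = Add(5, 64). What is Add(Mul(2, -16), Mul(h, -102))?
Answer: -7070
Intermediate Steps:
h = 69
Add(Mul(2, -16), Mul(h, -102)) = Add(Mul(2, -16), Mul(69, -102)) = Add(-32, -7038) = -7070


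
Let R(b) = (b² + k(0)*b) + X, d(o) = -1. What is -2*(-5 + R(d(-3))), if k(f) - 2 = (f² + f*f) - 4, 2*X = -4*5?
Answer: 24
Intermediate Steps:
X = -10 (X = (-4*5)/2 = (½)*(-20) = -10)
k(f) = -2 + 2*f² (k(f) = 2 + ((f² + f*f) - 4) = 2 + ((f² + f²) - 4) = 2 + (2*f² - 4) = 2 + (-4 + 2*f²) = -2 + 2*f²)
R(b) = -10 + b² - 2*b (R(b) = (b² + (-2 + 2*0²)*b) - 10 = (b² + (-2 + 2*0)*b) - 10 = (b² + (-2 + 0)*b) - 10 = (b² - 2*b) - 10 = -10 + b² - 2*b)
-2*(-5 + R(d(-3))) = -2*(-5 + (-10 + (-1)² - 2*(-1))) = -2*(-5 + (-10 + 1 + 2)) = -2*(-5 - 7) = -2*(-12) = 24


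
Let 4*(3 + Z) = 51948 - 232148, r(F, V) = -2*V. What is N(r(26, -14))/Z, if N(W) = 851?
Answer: -851/45053 ≈ -0.018889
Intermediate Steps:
Z = -45053 (Z = -3 + (51948 - 232148)/4 = -3 + (1/4)*(-180200) = -3 - 45050 = -45053)
N(r(26, -14))/Z = 851/(-45053) = 851*(-1/45053) = -851/45053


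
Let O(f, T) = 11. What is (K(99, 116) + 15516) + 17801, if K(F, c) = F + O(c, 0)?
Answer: 33427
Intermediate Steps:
K(F, c) = 11 + F (K(F, c) = F + 11 = 11 + F)
(K(99, 116) + 15516) + 17801 = ((11 + 99) + 15516) + 17801 = (110 + 15516) + 17801 = 15626 + 17801 = 33427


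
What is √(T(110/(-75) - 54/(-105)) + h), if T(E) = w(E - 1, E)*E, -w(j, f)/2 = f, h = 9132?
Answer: 2*√1006603/21 ≈ 95.552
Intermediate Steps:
w(j, f) = -2*f
T(E) = -2*E² (T(E) = (-2*E)*E = -2*E²)
√(T(110/(-75) - 54/(-105)) + h) = √(-2*(110/(-75) - 54/(-105))² + 9132) = √(-2*(110*(-1/75) - 54*(-1/105))² + 9132) = √(-2*(-22/15 + 18/35)² + 9132) = √(-2*(-20/21)² + 9132) = √(-2*400/441 + 9132) = √(-800/441 + 9132) = √(4026412/441) = 2*√1006603/21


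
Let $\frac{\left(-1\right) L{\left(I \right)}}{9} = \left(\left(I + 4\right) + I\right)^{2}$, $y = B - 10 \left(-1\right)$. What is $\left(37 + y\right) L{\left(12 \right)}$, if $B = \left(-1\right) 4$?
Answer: $-303408$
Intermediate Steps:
$B = -4$
$y = 6$ ($y = -4 - 10 \left(-1\right) = -4 - -10 = -4 + 10 = 6$)
$L{\left(I \right)} = - 9 \left(4 + 2 I\right)^{2}$ ($L{\left(I \right)} = - 9 \left(\left(I + 4\right) + I\right)^{2} = - 9 \left(\left(4 + I\right) + I\right)^{2} = - 9 \left(4 + 2 I\right)^{2}$)
$\left(37 + y\right) L{\left(12 \right)} = \left(37 + 6\right) \left(- 36 \left(2 + 12\right)^{2}\right) = 43 \left(- 36 \cdot 14^{2}\right) = 43 \left(\left(-36\right) 196\right) = 43 \left(-7056\right) = -303408$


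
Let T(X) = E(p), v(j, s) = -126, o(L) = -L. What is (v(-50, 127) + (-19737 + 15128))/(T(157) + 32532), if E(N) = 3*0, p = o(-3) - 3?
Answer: -4735/32532 ≈ -0.14555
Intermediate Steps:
p = 0 (p = -1*(-3) - 3 = 3 - 3 = 0)
E(N) = 0
T(X) = 0
(v(-50, 127) + (-19737 + 15128))/(T(157) + 32532) = (-126 + (-19737 + 15128))/(0 + 32532) = (-126 - 4609)/32532 = -4735*1/32532 = -4735/32532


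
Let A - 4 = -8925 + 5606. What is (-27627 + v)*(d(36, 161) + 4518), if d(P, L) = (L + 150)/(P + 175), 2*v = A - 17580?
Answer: -72616371741/422 ≈ -1.7208e+8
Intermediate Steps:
A = -3315 (A = 4 + (-8925 + 5606) = 4 - 3319 = -3315)
v = -20895/2 (v = (-3315 - 17580)/2 = (½)*(-20895) = -20895/2 ≈ -10448.)
d(P, L) = (150 + L)/(175 + P)
(-27627 + v)*(d(36, 161) + 4518) = (-27627 - 20895/2)*((150 + 161)/(175 + 36) + 4518) = -76149*(311/211 + 4518)/2 = -76149/2*953609/211 = -72616371741/422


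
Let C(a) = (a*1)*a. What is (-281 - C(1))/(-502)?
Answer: 141/251 ≈ 0.56175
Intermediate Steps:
C(a) = a² (C(a) = a*a = a²)
(-281 - C(1))/(-502) = (-281 - 1*1²)/(-502) = (-281 - 1*1)*(-1/502) = (-281 - 1)*(-1/502) = -282*(-1/502) = 141/251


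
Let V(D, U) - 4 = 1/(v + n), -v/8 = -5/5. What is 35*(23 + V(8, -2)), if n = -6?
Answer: 1925/2 ≈ 962.50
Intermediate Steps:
v = 8 (v = -(-40)/5 = -8*(-1) = 8)
V(D, U) = 9/2 (V(D, U) = 4 + 1/(8 - 6) = 4 + 1/2 = 9/2)
35*(23 + V(8, -2)) = 35*(23 + 9/2) = 35*(55/2) = 1925/2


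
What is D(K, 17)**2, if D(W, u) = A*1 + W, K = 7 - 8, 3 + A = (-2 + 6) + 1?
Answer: 1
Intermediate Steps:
A = 2 (A = -3 + ((-2 + 6) + 1) = -3 + (4 + 1) = -3 + 5 = 2)
K = -1
D(W, u) = 2 + W (D(W, u) = 2*1 + W = 2 + W)
D(K, 17)**2 = (2 - 1)**2 = 1**2 = 1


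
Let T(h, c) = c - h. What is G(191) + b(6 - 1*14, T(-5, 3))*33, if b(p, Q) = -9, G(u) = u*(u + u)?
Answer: 72665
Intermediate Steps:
G(u) = 2*u**2 (G(u) = u*(2*u) = 2*u**2)
G(191) + b(6 - 1*14, T(-5, 3))*33 = 2*191**2 - 9*33 = 2*36481 - 297 = 72962 - 297 = 72665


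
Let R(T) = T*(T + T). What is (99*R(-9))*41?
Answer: 657558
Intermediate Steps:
R(T) = 2*T**2 (R(T) = T*(2*T) = 2*T**2)
(99*R(-9))*41 = (99*(2*(-9)**2))*41 = (99*(2*81))*41 = (99*162)*41 = 16038*41 = 657558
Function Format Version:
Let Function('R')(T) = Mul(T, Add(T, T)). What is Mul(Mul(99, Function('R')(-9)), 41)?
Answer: 657558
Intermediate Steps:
Function('R')(T) = Mul(2, Pow(T, 2)) (Function('R')(T) = Mul(T, Mul(2, T)) = Mul(2, Pow(T, 2)))
Mul(Mul(99, Function('R')(-9)), 41) = Mul(Mul(99, Mul(2, Pow(-9, 2))), 41) = Mul(Mul(99, Mul(2, 81)), 41) = Mul(Mul(99, 162), 41) = Mul(16038, 41) = 657558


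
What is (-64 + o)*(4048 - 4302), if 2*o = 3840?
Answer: -471424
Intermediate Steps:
o = 1920 (o = (½)*3840 = 1920)
(-64 + o)*(4048 - 4302) = (-64 + 1920)*(4048 - 4302) = 1856*(-254) = -471424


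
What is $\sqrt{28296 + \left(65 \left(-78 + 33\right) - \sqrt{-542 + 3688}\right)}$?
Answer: $\sqrt{25371 - 11 \sqrt{26}} \approx 159.11$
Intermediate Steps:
$\sqrt{28296 + \left(65 \left(-78 + 33\right) - \sqrt{-542 + 3688}\right)} = \sqrt{28296 - \left(2925 + \sqrt{3146}\right)} = \sqrt{28296 - \left(2925 + 11 \sqrt{26}\right)} = \sqrt{25371 - 11 \sqrt{26}}$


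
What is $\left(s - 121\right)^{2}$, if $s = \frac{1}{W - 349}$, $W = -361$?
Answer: $\frac{7380699921}{504100} \approx 14641.0$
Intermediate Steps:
$s = - \frac{1}{710}$ ($s = \frac{1}{-361 - 349} = \frac{1}{-710} = - \frac{1}{710} \approx -0.0014085$)
$\left(s - 121\right)^{2} = \left(- \frac{1}{710} - 121\right)^{2} = \left(- \frac{85911}{710}\right)^{2} = \frac{7380699921}{504100}$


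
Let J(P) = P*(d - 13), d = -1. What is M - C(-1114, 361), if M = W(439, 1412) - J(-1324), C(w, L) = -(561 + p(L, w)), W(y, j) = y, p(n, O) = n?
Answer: -17175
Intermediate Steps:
J(P) = -14*P (J(P) = P*(-1 - 13) = P*(-14) = -14*P)
C(w, L) = -561 - L (C(w, L) = -(561 + L) = -561 - L)
M = -18097 (M = 439 - (-14)*(-1324) = 439 - 1*18536 = 439 - 18536 = -18097)
M - C(-1114, 361) = -18097 - (-561 - 1*361) = -18097 - (-561 - 361) = -18097 - 1*(-922) = -18097 + 922 = -17175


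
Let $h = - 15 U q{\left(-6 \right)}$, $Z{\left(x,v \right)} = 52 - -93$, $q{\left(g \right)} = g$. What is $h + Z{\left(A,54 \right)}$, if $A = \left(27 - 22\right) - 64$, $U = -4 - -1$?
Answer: $-125$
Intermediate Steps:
$U = -3$ ($U = -4 + 1 = -3$)
$A = -59$ ($A = 5 - 64 = -59$)
$Z{\left(x,v \right)} = 145$ ($Z{\left(x,v \right)} = 52 + 93 = 145$)
$h = -270$ ($h = \left(-15\right) \left(-3\right) \left(-6\right) = 45 \left(-6\right) = -270$)
$h + Z{\left(A,54 \right)} = -270 + 145 = -125$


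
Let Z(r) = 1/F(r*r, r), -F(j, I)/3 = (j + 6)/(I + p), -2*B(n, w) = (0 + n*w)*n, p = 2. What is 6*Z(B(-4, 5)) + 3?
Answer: 2447/803 ≈ 3.0473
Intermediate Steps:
B(n, w) = -w*n**2/2 (B(n, w) = -(0 + n*w)*n/2 = -n*w*n/2 = -w*n**2/2)
F(j, I) = -3*(6 + j)/(2 + I) (F(j, I) = -3*(j + 6)/(I + 2) = -3*(6 + j)/(2 + I))
Z(r) = (2 + r)/(3*(-6 - r**2)) (Z(r) = 1/(3*(-6 - r*r)/(2 + r)) = 1/(3*(-6 - r**2)/(2 + r)) = (2 + r)/(3*(-6 - r**2)))
6*Z(B(-4, 5)) + 3 = 6*((-2 - (-1)*5*(-4)**2/2)/(3*(6 + (-1/2*5*(-4)**2)**2))) + 3 = 6*((-2 - (-1)*5*16/2)/(3*(6 + (-1/2*5*16)**2))) + 3 = 6*((-2 - 1*(-40))/(3*(6 + (-40)**2))) + 3 = 6*((-2 + 40)/(3*(6 + 1600))) + 3 = 6*((1/3)*38/1606) + 3 = 6*((1/3)*(1/1606)*38) + 3 = 6*(19/2409) + 3 = 38/803 + 3 = 2447/803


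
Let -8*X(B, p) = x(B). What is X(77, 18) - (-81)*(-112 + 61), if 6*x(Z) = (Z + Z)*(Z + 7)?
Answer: -8801/2 ≈ -4400.5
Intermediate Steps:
x(Z) = Z*(7 + Z)/3 (x(Z) = ((Z + Z)*(Z + 7))/6 = ((2*Z)*(7 + Z))/6 = (2*Z*(7 + Z))/6 = Z*(7 + Z)/3)
X(B, p) = -B*(7 + B)/24
X(77, 18) - (-81)*(-112 + 61) = -1/24*77*(7 + 77) - (-81)*(-112 + 61) = -1/24*77*84 - (-81)*(-51) = -539/2 - 1*4131 = -539/2 - 4131 = -8801/2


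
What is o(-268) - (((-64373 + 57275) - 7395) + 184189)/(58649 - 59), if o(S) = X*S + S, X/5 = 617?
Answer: -24228456008/29295 ≈ -8.2705e+5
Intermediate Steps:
X = 3085 (X = 5*617 = 3085)
o(S) = 3086*S (o(S) = 3085*S + S = 3086*S)
o(-268) - (((-64373 + 57275) - 7395) + 184189)/(58649 - 59) = 3086*(-268) - (((-64373 + 57275) - 7395) + 184189)/(58649 - 59) = -827048 - ((-7098 - 7395) + 184189)/58590 = -827048 - (-14493 + 184189)/58590 = -827048 - 169696/58590 = -827048 - 1*84848/29295 = -827048 - 84848/29295 = -24228456008/29295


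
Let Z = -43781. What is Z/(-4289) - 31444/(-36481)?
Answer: 1732037977/156467009 ≈ 11.070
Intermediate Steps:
Z/(-4289) - 31444/(-36481) = -43781/(-4289) - 31444/(-36481) = -43781*(-1/4289) - 31444*(-1/36481) = 43781/4289 + 31444/36481 = 1732037977/156467009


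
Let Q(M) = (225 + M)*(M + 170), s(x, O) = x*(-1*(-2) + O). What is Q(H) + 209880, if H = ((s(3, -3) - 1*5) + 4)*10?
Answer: 233930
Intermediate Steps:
s(x, O) = x*(2 + O)
H = -40 (H = ((3*(2 - 3) - 1*5) + 4)*10 = ((3*(-1) - 5) + 4)*10 = ((-3 - 5) + 4)*10 = (-8 + 4)*10 = -4*10 = -40)
Q(M) = (170 + M)*(225 + M) (Q(M) = (225 + M)*(170 + M) = (170 + M)*(225 + M))
Q(H) + 209880 = (38250 + (-40)**2 + 395*(-40)) + 209880 = (38250 + 1600 - 15800) + 209880 = 24050 + 209880 = 233930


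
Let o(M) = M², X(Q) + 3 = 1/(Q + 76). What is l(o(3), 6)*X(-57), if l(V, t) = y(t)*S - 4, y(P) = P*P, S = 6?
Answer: -11872/19 ≈ -624.84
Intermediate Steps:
X(Q) = -3 + 1/(76 + Q) (X(Q) = -3 + 1/(Q + 76) = -3 + 1/(76 + Q))
y(P) = P²
l(V, t) = -4 + 6*t² (l(V, t) = t²*6 - 4 = 6*t² - 4 = -4 + 6*t²)
l(o(3), 6)*X(-57) = (-4 + 6*6²)*((-227 - 3*(-57))/(76 - 57)) = (-4 + 6*36)*((-227 + 171)/19) = (-4 + 216)*((1/19)*(-56)) = 212*(-56/19) = -11872/19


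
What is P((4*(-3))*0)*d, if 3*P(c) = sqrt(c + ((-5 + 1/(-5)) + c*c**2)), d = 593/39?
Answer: 593*I*sqrt(130)/585 ≈ 11.558*I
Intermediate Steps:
d = 593/39 (d = 593*(1/39) = 593/39 ≈ 15.205)
P(c) = sqrt(-26/5 + c + c**3)/3 (P(c) = sqrt(c + ((-5 + 1/(-5)) + c*c**2))/3 = sqrt(c + ((-5 - 1/5) + c**3))/3 = sqrt(c + (-26/5 + c**3))/3 = sqrt(-26/5 + c + c**3)/3)
P((4*(-3))*0)*d = (sqrt(-130 + 25*((4*(-3))*0) + 25*((4*(-3))*0)**3)/15)*(593/39) = (sqrt(-130 + 25*(-12*0) + 25*(-12*0)**3)/15)*(593/39) = (sqrt(-130 + 25*0 + 25*0**3)/15)*(593/39) = (sqrt(-130 + 0 + 25*0)/15)*(593/39) = (sqrt(-130 + 0 + 0)/15)*(593/39) = (sqrt(-130)/15)*(593/39) = ((I*sqrt(130))/15)*(593/39) = (I*sqrt(130)/15)*(593/39) = 593*I*sqrt(130)/585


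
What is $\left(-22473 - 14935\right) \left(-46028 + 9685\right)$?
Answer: $1359518944$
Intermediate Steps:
$\left(-22473 - 14935\right) \left(-46028 + 9685\right) = \left(-37408\right) \left(-36343\right) = 1359518944$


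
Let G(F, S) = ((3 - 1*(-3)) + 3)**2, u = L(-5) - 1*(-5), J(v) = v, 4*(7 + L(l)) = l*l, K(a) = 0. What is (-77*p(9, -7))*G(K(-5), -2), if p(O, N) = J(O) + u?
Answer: -330561/4 ≈ -82640.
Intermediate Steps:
L(l) = -7 + l**2/4 (L(l) = -7 + (l*l)/4 = -7 + l**2/4)
u = 17/4 (u = (-7 + (1/4)*(-5)**2) - 1*(-5) = (-7 + (1/4)*25) + 5 = (-7 + 25/4) + 5 = -3/4 + 5 = 17/4 ≈ 4.2500)
p(O, N) = 17/4 + O (p(O, N) = O + 17/4 = 17/4 + O)
G(F, S) = 81 (G(F, S) = ((3 + 3) + 3)**2 = (6 + 3)**2 = 9**2 = 81)
(-77*p(9, -7))*G(K(-5), -2) = -77*(17/4 + 9)*81 = -77*53/4*81 = -4081/4*81 = -330561/4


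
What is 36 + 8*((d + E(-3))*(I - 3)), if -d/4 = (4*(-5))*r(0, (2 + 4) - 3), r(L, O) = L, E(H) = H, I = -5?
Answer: 228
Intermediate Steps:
d = 0 (d = -4*4*(-5)*0 = -(-80)*0 = -4*0 = 0)
36 + 8*((d + E(-3))*(I - 3)) = 36 + 8*((0 - 3)*(-5 - 3)) = 36 + 8*(-3*(-8)) = 36 + 8*24 = 36 + 192 = 228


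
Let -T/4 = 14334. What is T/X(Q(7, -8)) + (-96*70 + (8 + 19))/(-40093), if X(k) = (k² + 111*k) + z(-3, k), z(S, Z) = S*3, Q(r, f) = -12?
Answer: 768927923/15997107 ≈ 48.067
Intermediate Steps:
T = -57336 (T = -4*14334 = -57336)
z(S, Z) = 3*S
X(k) = -9 + k² + 111*k (X(k) = (k² + 111*k) + 3*(-3) = (k² + 111*k) - 9 = -9 + k² + 111*k)
T/X(Q(7, -8)) + (-96*70 + (8 + 19))/(-40093) = -57336/(-9 + (-12)² + 111*(-12)) + (-96*70 + (8 + 19))/(-40093) = -57336/(-9 + 144 - 1332) + (-6720 + 27)*(-1/40093) = -57336/(-1197) - 6693*(-1/40093) = -57336*(-1/1197) + 6693/40093 = 19112/399 + 6693/40093 = 768927923/15997107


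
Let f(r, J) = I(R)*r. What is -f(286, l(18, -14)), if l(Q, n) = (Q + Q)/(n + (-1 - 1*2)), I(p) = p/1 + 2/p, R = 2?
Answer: -858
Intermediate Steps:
I(p) = p + 2/p (I(p) = p*1 + 2/p = p + 2/p)
l(Q, n) = 2*Q/(-3 + n) (l(Q, n) = (2*Q)/(n + (-1 - 2)) = (2*Q)/(n - 3) = (2*Q)/(-3 + n) = 2*Q/(-3 + n))
f(r, J) = 3*r (f(r, J) = (2 + 2/2)*r = (2 + 2*(½))*r = (2 + 1)*r = 3*r)
-f(286, l(18, -14)) = -3*286 = -1*858 = -858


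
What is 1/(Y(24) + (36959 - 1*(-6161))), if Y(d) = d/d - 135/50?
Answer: 10/431183 ≈ 2.3192e-5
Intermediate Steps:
Y(d) = -17/10 (Y(d) = 1 - 135*1/50 = 1 - 27/10 = -17/10)
1/(Y(24) + (36959 - 1*(-6161))) = 1/(-17/10 + (36959 - 1*(-6161))) = 1/(-17/10 + (36959 + 6161)) = 1/(-17/10 + 43120) = 1/(431183/10) = 10/431183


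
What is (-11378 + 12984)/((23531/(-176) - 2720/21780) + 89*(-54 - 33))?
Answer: -27982944/137245777 ≈ -0.20389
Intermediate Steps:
(-11378 + 12984)/((23531/(-176) - 2720/21780) + 89*(-54 - 33)) = 1606/((23531*(-1/176) - 2720*1/21780) + 89*(-87)) = 1606/((-23531/176 - 136/1089) - 7743) = 1606/(-2331745/17424 - 7743) = 1606/(-137245777/17424) = 1606*(-17424/137245777) = -27982944/137245777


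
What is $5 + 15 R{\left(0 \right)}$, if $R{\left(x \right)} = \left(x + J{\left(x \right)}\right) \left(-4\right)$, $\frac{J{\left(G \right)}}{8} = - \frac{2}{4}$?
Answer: $245$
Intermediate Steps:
$J{\left(G \right)} = -4$ ($J{\left(G \right)} = 8 \left(- \frac{2}{4}\right) = 8 \left(\left(-2\right) \frac{1}{4}\right) = 8 \left(- \frac{1}{2}\right) = -4$)
$R{\left(x \right)} = 16 - 4 x$ ($R{\left(x \right)} = \left(x - 4\right) \left(-4\right) = \left(-4 + x\right) \left(-4\right) = 16 - 4 x$)
$5 + 15 R{\left(0 \right)} = 5 + 15 \left(16 - 0\right) = 5 + 15 \left(16 + 0\right) = 5 + 15 \cdot 16 = 5 + 240 = 245$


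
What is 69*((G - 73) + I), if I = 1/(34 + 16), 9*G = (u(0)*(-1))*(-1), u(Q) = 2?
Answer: -753043/150 ≈ -5020.3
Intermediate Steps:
G = 2/9 (G = ((2*(-1))*(-1))/9 = (-2*(-1))/9 = (1/9)*2 = 2/9 ≈ 0.22222)
I = 1/50 ≈ 0.020000
69*((G - 73) + I) = 69*((2/9 - 73) + 1/50) = 69*(-655/9 + 1/50) = 69*(-32741/450) = -753043/150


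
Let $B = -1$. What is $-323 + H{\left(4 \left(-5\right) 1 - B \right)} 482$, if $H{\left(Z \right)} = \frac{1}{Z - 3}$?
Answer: $- \frac{3794}{11} \approx -344.91$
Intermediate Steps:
$H{\left(Z \right)} = \frac{1}{-3 + Z}$
$-323 + H{\left(4 \left(-5\right) 1 - B \right)} 482 = -323 + \frac{1}{-3 + \left(4 \left(-5\right) 1 - -1\right)} 482 = -323 + \frac{1}{-3 + \left(\left(-20\right) 1 + 1\right)} 482 = -323 + \frac{1}{-3 + \left(-20 + 1\right)} 482 = -323 + \frac{1}{-3 - 19} \cdot 482 = -323 + \frac{1}{-22} \cdot 482 = -323 - \frac{241}{11} = - \frac{3794}{11}$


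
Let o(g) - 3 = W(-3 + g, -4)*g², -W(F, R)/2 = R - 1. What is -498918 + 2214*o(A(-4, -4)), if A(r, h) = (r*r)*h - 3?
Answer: 98894184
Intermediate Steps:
A(r, h) = -3 + h*r² (A(r, h) = r²*h - 3 = h*r² - 3 = -3 + h*r²)
W(F, R) = 2 - 2*R (W(F, R) = -2*(R - 1) = -2*(-1 + R) = 2 - 2*R)
o(g) = 3 + 10*g² (o(g) = 3 + (2 - 2*(-4))*g² = 3 + (2 + 8)*g² = 3 + 10*g²)
-498918 + 2214*o(A(-4, -4)) = -498918 + 2214*(3 + 10*(-3 - 4*(-4)²)²) = -498918 + 2214*(3 + 10*(-3 - 4*16)²) = -498918 + 2214*(3 + 10*(-3 - 64)²) = -498918 + 2214*(3 + 10*(-67)²) = -498918 + 2214*(3 + 10*4489) = -498918 + 2214*(3 + 44890) = -498918 + 2214*44893 = -498918 + 99393102 = 98894184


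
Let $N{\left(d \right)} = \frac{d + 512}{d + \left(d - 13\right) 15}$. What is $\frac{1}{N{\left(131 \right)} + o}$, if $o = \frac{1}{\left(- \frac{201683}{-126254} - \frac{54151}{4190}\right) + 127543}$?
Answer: $\frac{32062645536834249}{10845217784963372} \approx 2.9564$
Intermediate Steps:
$N{\left(d \right)} = \frac{512 + d}{-195 + 16 d}$ ($N{\left(d \right)} = \frac{512 + d}{d + \left(-13 + d\right) 15} = \frac{512 + d}{d + \left(-195 + 15 d\right)} = \frac{512 + d}{-195 + 16 d}$)
$o = \frac{132251065}{16866199651149}$ ($o = \frac{1}{\left(\left(-201683\right) \left(- \frac{1}{126254}\right) - \frac{54151}{4190}\right) + 127543} = \frac{1}{\left(\frac{201683}{126254} - \frac{54151}{4190}\right) + 127543} = \frac{1}{- \frac{1497932146}{132251065} + 127543} = \frac{1}{\frac{16866199651149}{132251065}} = \frac{132251065}{16866199651149} \approx 7.8412 \cdot 10^{-6}$)
$\frac{1}{N{\left(131 \right)} + o} = \frac{1}{\frac{512 + 131}{-195 + 16 \cdot 131} + \frac{132251065}{16866199651149}} = \frac{1}{\frac{1}{-195 + 2096} \cdot 643 + \frac{132251065}{16866199651149}} = \frac{1}{\frac{1}{1901} \cdot 643 + \frac{132251065}{16866199651149}} = \frac{1}{\frac{643}{1901} + \frac{132251065}{16866199651149}} = \frac{1}{\frac{10845217784963372}{32062645536834249}} = \frac{32062645536834249}{10845217784963372}$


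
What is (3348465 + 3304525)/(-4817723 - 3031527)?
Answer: -665299/784925 ≈ -0.84760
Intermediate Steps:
(3348465 + 3304525)/(-4817723 - 3031527) = 6652990/(-7849250) = 6652990*(-1/7849250) = -665299/784925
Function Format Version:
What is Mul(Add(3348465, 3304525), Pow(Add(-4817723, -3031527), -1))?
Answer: Rational(-665299, 784925) ≈ -0.84760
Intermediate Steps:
Mul(Add(3348465, 3304525), Pow(Add(-4817723, -3031527), -1)) = Mul(6652990, Pow(-7849250, -1)) = Mul(6652990, Rational(-1, 7849250)) = Rational(-665299, 784925)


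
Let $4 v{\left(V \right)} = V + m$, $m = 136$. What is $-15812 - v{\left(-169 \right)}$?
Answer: $- \frac{63215}{4} \approx -15804.0$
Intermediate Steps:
$v{\left(V \right)} = 34 + \frac{V}{4}$ ($v{\left(V \right)} = \frac{V + 136}{4} = \frac{136 + V}{4} = 34 + \frac{V}{4}$)
$-15812 - v{\left(-169 \right)} = -15812 - \left(34 + \frac{1}{4} \left(-169\right)\right) = -15812 - \left(34 - \frac{169}{4}\right) = -15812 - - \frac{33}{4} = -15812 + \frac{33}{4} = - \frac{63215}{4}$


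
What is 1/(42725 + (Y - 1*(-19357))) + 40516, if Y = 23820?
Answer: 3480405433/85902 ≈ 40516.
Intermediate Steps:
1/(42725 + (Y - 1*(-19357))) + 40516 = 1/(42725 + (23820 - 1*(-19357))) + 40516 = 1/(42725 + (23820 + 19357)) + 40516 = 1/(42725 + 43177) + 40516 = 1/85902 + 40516 = 3480405433/85902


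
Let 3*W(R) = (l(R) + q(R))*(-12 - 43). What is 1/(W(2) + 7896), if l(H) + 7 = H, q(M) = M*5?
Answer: 3/23413 ≈ 0.00012813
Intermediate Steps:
q(M) = 5*M
l(H) = -7 + H
W(R) = 385/3 - 110*R (W(R) = (((-7 + R) + 5*R)*(-12 - 43))/3 = ((-7 + 6*R)*(-55))/3 = (385 - 330*R)/3 = 385/3 - 110*R)
1/(W(2) + 7896) = 1/((385/3 - 110*2) + 7896) = 1/((385/3 - 220) + 7896) = 1/(-275/3 + 7896) = 1/(23413/3) = 3/23413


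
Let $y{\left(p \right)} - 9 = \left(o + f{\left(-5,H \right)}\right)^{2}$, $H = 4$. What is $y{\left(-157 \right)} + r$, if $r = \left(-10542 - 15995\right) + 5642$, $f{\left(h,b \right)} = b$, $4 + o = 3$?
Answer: $-20877$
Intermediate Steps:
$o = -1$ ($o = -4 + 3 = -1$)
$y{\left(p \right)} = 18$ ($y{\left(p \right)} = 9 + \left(-1 + 4\right)^{2} = 9 + 3^{2} = 9 + 9 = 18$)
$r = -20895$ ($r = -26537 + 5642 = -20895$)
$y{\left(-157 \right)} + r = 18 - 20895 = -20877$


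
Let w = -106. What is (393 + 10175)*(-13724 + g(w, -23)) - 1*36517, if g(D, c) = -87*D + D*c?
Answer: -21848869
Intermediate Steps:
(393 + 10175)*(-13724 + g(w, -23)) - 1*36517 = (393 + 10175)*(-13724 - 106*(-87 - 23)) - 1*36517 = 10568*(-13724 - 106*(-110)) - 36517 = 10568*(-13724 + 11660) - 36517 = 10568*(-2064) - 36517 = -21812352 - 36517 = -21848869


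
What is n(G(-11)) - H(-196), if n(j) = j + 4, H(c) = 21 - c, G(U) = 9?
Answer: -204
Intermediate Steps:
n(j) = 4 + j
n(G(-11)) - H(-196) = (4 + 9) - (21 - 1*(-196)) = 13 - (21 + 196) = 13 - 1*217 = 13 - 217 = -204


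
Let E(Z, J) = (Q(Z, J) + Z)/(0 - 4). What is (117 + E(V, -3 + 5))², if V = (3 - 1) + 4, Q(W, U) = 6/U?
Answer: 210681/16 ≈ 13168.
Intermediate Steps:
V = 6 (V = 2 + 4 = 6)
E(Z, J) = -3/(2*J) - Z/4 (E(Z, J) = (6/J + Z)/(0 - 4) = (Z + 6/J)/(-4) = (Z + 6/J)*(-¼) = -3/(2*J) - Z/4)
(117 + E(V, -3 + 5))² = (117 + (-6 - 1*(-3 + 5)*6)/(4*(-3 + 5)))² = (117 + (¼)*(-6 - 1*2*6)/2)² = (117 + (¼)*(½)*(-6 - 12))² = (117 + (¼)*(½)*(-18))² = (117 - 9/4)² = (459/4)² = 210681/16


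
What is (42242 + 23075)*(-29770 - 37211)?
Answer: -4374997977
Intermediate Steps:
(42242 + 23075)*(-29770 - 37211) = 65317*(-66981) = -4374997977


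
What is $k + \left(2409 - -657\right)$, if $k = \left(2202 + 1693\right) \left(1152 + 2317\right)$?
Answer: $13514821$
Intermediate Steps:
$k = 13511755$ ($k = 3895 \cdot 3469 = 13511755$)
$k + \left(2409 - -657\right) = 13511755 + \left(2409 - -657\right) = 13511755 + \left(2409 + 657\right) = 13511755 + 3066 = 13514821$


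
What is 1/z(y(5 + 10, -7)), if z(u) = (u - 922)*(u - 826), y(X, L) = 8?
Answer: 1/747652 ≈ 1.3375e-6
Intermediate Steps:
z(u) = (-922 + u)*(-826 + u)
1/z(y(5 + 10, -7)) = 1/(761572 + 8² - 1748*8) = 1/(761572 + 64 - 13984) = 1/747652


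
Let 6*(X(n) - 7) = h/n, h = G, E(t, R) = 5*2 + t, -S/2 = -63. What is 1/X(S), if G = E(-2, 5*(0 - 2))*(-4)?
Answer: 189/1315 ≈ 0.14373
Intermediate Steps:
S = 126 (S = -2*(-63) = 126)
E(t, R) = 10 + t
G = -32 (G = (10 - 2)*(-4) = 8*(-4) = -32)
h = -32
X(n) = 7 - 16/(3*n) (X(n) = 7 + (-32/n)/6 = 7 - 16/(3*n))
1/X(S) = 1/(7 - 16/3/126) = 1/(7 - 16/3*1/126) = 1/(7 - 8/189) = 1/(1315/189) = 189/1315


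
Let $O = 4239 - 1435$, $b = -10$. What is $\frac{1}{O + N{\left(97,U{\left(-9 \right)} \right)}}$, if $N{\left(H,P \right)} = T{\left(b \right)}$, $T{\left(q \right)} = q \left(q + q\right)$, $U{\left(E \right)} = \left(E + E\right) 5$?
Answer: $\frac{1}{3004} \approx 0.00033289$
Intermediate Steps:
$U{\left(E \right)} = 10 E$ ($U{\left(E \right)} = 2 E 5 = 10 E$)
$T{\left(q \right)} = 2 q^{2}$ ($T{\left(q \right)} = q 2 q = 2 q^{2}$)
$N{\left(H,P \right)} = 200$ ($N{\left(H,P \right)} = 2 \left(-10\right)^{2} = 2 \cdot 100 = 200$)
$O = 2804$ ($O = 4239 - 1435 = 2804$)
$\frac{1}{O + N{\left(97,U{\left(-9 \right)} \right)}} = \frac{1}{2804 + 200} = \frac{1}{3004}$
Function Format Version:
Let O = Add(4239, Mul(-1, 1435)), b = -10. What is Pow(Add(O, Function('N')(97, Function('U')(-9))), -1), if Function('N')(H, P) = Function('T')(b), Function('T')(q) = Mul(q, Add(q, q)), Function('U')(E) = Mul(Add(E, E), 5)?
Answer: Rational(1, 3004) ≈ 0.00033289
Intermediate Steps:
Function('U')(E) = Mul(10, E) (Function('U')(E) = Mul(Mul(2, E), 5) = Mul(10, E))
Function('T')(q) = Mul(2, Pow(q, 2)) (Function('T')(q) = Mul(q, Mul(2, q)) = Mul(2, Pow(q, 2)))
Function('N')(H, P) = 200 (Function('N')(H, P) = Mul(2, Pow(-10, 2)) = Mul(2, 100) = 200)
O = 2804 (O = Add(4239, -1435) = 2804)
Pow(Add(O, Function('N')(97, Function('U')(-9))), -1) = Pow(Add(2804, 200), -1) = Pow(3004, -1) = Rational(1, 3004)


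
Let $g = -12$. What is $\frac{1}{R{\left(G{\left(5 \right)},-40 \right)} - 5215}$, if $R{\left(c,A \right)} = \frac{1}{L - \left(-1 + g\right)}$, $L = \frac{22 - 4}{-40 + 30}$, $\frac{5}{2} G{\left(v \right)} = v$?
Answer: $- \frac{56}{292035} \approx -0.00019176$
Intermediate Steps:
$G{\left(v \right)} = \frac{2 v}{5}$
$L = - \frac{9}{5}$ ($L = \frac{18}{-10} = 18 \left(- \frac{1}{10}\right) = - \frac{9}{5} \approx -1.8$)
$R{\left(c,A \right)} = \frac{5}{56}$ ($R{\left(c,A \right)} = \frac{1}{- \frac{9}{5} + \left(1 - -12\right)} = \frac{1}{- \frac{9}{5} + \left(1 + 12\right)} = \frac{1}{- \frac{9}{5} + 13} = \frac{1}{\frac{56}{5}} = \frac{5}{56}$)
$\frac{1}{R{\left(G{\left(5 \right)},-40 \right)} - 5215} = \frac{1}{\frac{5}{56} - 5215} = \frac{1}{- \frac{292035}{56}} = - \frac{56}{292035}$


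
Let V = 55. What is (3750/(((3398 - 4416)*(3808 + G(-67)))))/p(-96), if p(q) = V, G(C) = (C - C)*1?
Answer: -375/21320992 ≈ -1.7588e-5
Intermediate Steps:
G(C) = 0 (G(C) = 0*1 = 0)
p(q) = 55
(3750/(((3398 - 4416)*(3808 + G(-67)))))/p(-96) = (3750/(((3398 - 4416)*(3808 + 0))))/55 = (3750/((-1018*3808)))*(1/55) = (3750/(-3876544))*(1/55) = (3750*(-1/3876544))*(1/55) = -1875/1938272*1/55 = -375/21320992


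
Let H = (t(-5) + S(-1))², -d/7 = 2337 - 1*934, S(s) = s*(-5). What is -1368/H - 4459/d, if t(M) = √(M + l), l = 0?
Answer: (3185*√5 + 953282*I)/(7015*(√5 - 2*I)) ≈ -29.946 + 33.988*I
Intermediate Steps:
t(M) = √M (t(M) = √(M + 0) = √M)
S(s) = -5*s
d = -9821 (d = -7*(2337 - 1*934) = -7*(2337 - 934) = -7*1403 = -9821)
H = (5 + I*√5)² (H = (√(-5) - 5*(-1))² = (I*√5 + 5)² = (5 + I*√5)² ≈ 20.0 + 22.361*I)
-1368/H - 4459/d = -1368/(5 + I*√5)² - 4459/(-9821) = -1368/(5 + I*√5)² - 4459*(-1/9821) = -1368/(5 + I*√5)² + 637/1403 = 637/1403 - 1368/(5 + I*√5)²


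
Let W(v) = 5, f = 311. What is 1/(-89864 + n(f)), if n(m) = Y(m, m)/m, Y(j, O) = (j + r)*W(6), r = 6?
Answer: -311/27946119 ≈ -1.1129e-5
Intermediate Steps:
Y(j, O) = 30 + 5*j (Y(j, O) = (j + 6)*5 = (6 + j)*5 = 30 + 5*j)
n(m) = (30 + 5*m)/m
1/(-89864 + n(f)) = 1/(-89864 + (5 + 30/311)) = 1/(-89864 + 1585/311) = 1/(-27946119/311) = -311/27946119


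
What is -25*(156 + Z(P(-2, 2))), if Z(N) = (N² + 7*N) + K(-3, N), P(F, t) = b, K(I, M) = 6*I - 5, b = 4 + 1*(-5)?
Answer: -3175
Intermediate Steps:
b = -1 (b = 4 - 5 = -1)
K(I, M) = -5 + 6*I
P(F, t) = -1
Z(N) = -23 + N² + 7*N (Z(N) = (N² + 7*N) + (-5 + 6*(-3)) = (N² + 7*N) + (-5 - 18) = (N² + 7*N) - 23 = -23 + N² + 7*N)
-25*(156 + Z(P(-2, 2))) = -25*(156 + (-23 + (-1)² + 7*(-1))) = -25*(156 + (-23 + 1 - 7)) = -25*(156 - 29) = -25*127 = -3175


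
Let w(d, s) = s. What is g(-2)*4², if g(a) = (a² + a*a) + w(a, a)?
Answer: 96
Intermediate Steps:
g(a) = a + 2*a² (g(a) = (a² + a*a) + a = (a² + a²) + a = 2*a² + a = a + 2*a²)
g(-2)*4² = -2*(1 + 2*(-2))*4² = -2*(1 - 4)*16 = -2*(-3)*16 = 6*16 = 96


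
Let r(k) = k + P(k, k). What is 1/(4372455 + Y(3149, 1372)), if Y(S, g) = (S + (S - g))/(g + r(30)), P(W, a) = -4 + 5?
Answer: 1403/6134559291 ≈ 2.2870e-7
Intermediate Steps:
P(W, a) = 1
r(k) = 1 + k (r(k) = k + 1 = 1 + k)
Y(S, g) = (-g + 2*S)/(31 + g) (Y(S, g) = (S + (S - g))/(g + (1 + 30)) = (-g + 2*S)/(g + 31) = (-g + 2*S)/(31 + g))
1/(4372455 + Y(3149, 1372)) = 1/(4372455 + (-1*1372 + 2*3149)/(31 + 1372)) = 1/(4372455 + (-1372 + 6298)/1403) = 1/(4372455 + (1/1403)*4926) = 1/(4372455 + 4926/1403) = 1/(6134559291/1403) = 1403/6134559291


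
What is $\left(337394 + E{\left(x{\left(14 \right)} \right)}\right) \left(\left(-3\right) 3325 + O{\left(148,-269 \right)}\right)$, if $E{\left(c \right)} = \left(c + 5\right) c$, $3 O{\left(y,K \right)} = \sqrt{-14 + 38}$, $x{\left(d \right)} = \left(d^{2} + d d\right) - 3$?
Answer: $-4894333500 + \frac{981320 \sqrt{6}}{3} \approx -4.8935 \cdot 10^{9}$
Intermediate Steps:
$x{\left(d \right)} = -3 + 2 d^{2}$ ($x{\left(d \right)} = \left(d^{2} + d^{2}\right) - 3 = 2 d^{2} - 3 = -3 + 2 d^{2}$)
$O{\left(y,K \right)} = \frac{2 \sqrt{6}}{3}$ ($O{\left(y,K \right)} = \frac{\sqrt{-14 + 38}}{3} = \frac{\sqrt{24}}{3} = \frac{2 \sqrt{6}}{3}$)
$E{\left(c \right)} = c \left(5 + c\right)$ ($E{\left(c \right)} = \left(5 + c\right) c = c \left(5 + c\right)$)
$\left(337394 + E{\left(x{\left(14 \right)} \right)}\right) \left(\left(-3\right) 3325 + O{\left(148,-269 \right)}\right) = \left(337394 + \left(-3 + 2 \cdot 14^{2}\right) \left(5 - \left(3 - 2 \cdot 14^{2}\right)\right)\right) \left(\left(-3\right) 3325 + \frac{2 \sqrt{6}}{3}\right) = \left(337394 + \left(-3 + 2 \cdot 196\right) \left(5 + \left(-3 + 2 \cdot 196\right)\right)\right) \left(-9975 + \frac{2 \sqrt{6}}{3}\right) = \left(337394 + \left(-3 + 392\right) \left(5 + \left(-3 + 392\right)\right)\right) \left(-9975 + \frac{2 \sqrt{6}}{3}\right) = \left(337394 + 389 \left(5 + 389\right)\right) \left(-9975 + \frac{2 \sqrt{6}}{3}\right) = \left(337394 + 389 \cdot 394\right) \left(-9975 + \frac{2 \sqrt{6}}{3}\right) = \left(337394 + 153266\right) \left(-9975 + \frac{2 \sqrt{6}}{3}\right) = 490660 \left(-9975 + \frac{2 \sqrt{6}}{3}\right) = -4894333500 + \frac{981320 \sqrt{6}}{3}$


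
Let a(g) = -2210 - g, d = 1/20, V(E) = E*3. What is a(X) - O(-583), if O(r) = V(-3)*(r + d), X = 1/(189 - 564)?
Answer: -11184821/1500 ≈ -7456.5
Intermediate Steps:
V(E) = 3*E
d = 1/20 ≈ 0.050000
X = -1/375 (X = 1/(-375) = -1/375 ≈ -0.0026667)
O(r) = -9/20 - 9*r (O(r) = (3*(-3))*(r + 1/20) = -9*(1/20 + r) = -9/20 - 9*r)
a(X) - O(-583) = (-2210 - 1*(-1/375)) - (-9/20 - 9*(-583)) = (-2210 + 1/375) - (-9/20 + 5247) = -828749/375 - 1*104931/20 = -828749/375 - 104931/20 = -11184821/1500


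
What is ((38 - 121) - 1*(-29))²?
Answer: 2916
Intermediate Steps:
((38 - 121) - 1*(-29))² = (-83 + 29)² = (-54)² = 2916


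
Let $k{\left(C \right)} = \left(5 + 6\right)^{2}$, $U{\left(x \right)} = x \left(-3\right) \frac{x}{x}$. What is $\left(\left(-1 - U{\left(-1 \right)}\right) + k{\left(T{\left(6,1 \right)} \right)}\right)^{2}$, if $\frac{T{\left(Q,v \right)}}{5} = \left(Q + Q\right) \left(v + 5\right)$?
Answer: $13689$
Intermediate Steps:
$T{\left(Q,v \right)} = 10 Q \left(5 + v\right)$ ($T{\left(Q,v \right)} = 5 \left(Q + Q\right) \left(v + 5\right) = 5 \cdot 2 Q \left(5 + v\right) = 10 Q \left(5 + v\right)$)
$U{\left(x \right)} = - 3 x$ ($U{\left(x \right)} = - 3 x 1 = - 3 x$)
$k{\left(C \right)} = 121$ ($k{\left(C \right)} = 11^{2} = 121$)
$\left(\left(-1 - U{\left(-1 \right)}\right) + k{\left(T{\left(6,1 \right)} \right)}\right)^{2} = \left(\left(-1 - \left(-3\right) \left(-1\right)\right) + 121\right)^{2} = \left(\left(-1 - 3\right) + 121\right)^{2} = \left(-4 + 121\right)^{2} = 117^{2} = 13689$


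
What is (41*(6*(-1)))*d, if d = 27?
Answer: -6642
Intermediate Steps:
(41*(6*(-1)))*d = (41*(6*(-1)))*27 = (41*(-6))*27 = -246*27 = -6642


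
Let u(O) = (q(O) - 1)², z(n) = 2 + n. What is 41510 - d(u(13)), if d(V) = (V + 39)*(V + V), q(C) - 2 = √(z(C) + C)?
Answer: 37342 - 776*√7 ≈ 35289.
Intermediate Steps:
q(C) = 2 + √(2 + 2*C) (q(C) = 2 + √((2 + C) + C) = 2 + √(2 + 2*C))
u(O) = (1 + √(2 + 2*O))² (u(O) = ((2 + √(2 + 2*O)) - 1)² = (1 + √(2 + 2*O))²)
d(V) = 2*V*(39 + V) (d(V) = (39 + V)*(2*V) = 2*V*(39 + V))
41510 - d(u(13)) = 41510 - 2*(1 + √2*√(1 + 13))²*(39 + (1 + √2*√(1 + 13))²) = 41510 - 2*(1 + √2*√14)²*(39 + (1 + √2*√14)²) = 41510 - 2*(1 + 2*√7)²*(39 + (1 + 2*√7)²)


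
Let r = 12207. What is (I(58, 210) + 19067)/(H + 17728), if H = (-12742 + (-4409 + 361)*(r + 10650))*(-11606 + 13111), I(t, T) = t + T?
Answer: -19335/139269488662 ≈ -1.3883e-7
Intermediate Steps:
I(t, T) = T + t
H = -139269506390 (H = (-12742 + (-4409 + 361)*(12207 + 10650))*(-11606 + 13111) = (-12742 - 4048*22857)*1505 = (-12742 - 92525136)*1505 = -92537878*1505 = -139269506390)
(I(58, 210) + 19067)/(H + 17728) = ((210 + 58) + 19067)/(-139269506390 + 17728) = (268 + 19067)/(-139269488662) = 19335*(-1/139269488662) = -19335/139269488662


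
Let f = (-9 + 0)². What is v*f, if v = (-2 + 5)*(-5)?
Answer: -1215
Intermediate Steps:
f = 81 (f = (-9)² = 81)
v = -15 (v = 3*(-5) = -15)
v*f = -15*81 = -1215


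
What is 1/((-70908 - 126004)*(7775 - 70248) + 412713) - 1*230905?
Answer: -2840615497430544/12302096089 ≈ -2.3091e+5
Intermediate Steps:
1/((-70908 - 126004)*(7775 - 70248) + 412713) - 1*230905 = 1/(-196912*(-62473) + 412713) - 230905 = 1/(12301683376 + 412713) - 230905 = 1/12302096089 - 230905 = -2840615497430544/12302096089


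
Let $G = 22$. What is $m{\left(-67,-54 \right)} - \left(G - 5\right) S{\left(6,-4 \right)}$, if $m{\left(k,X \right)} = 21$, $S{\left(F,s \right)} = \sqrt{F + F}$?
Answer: $21 - 34 \sqrt{3} \approx -37.89$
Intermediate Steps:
$S{\left(F,s \right)} = \sqrt{2} \sqrt{F}$ ($S{\left(F,s \right)} = \sqrt{2 F} = \sqrt{2} \sqrt{F}$)
$m{\left(-67,-54 \right)} - \left(G - 5\right) S{\left(6,-4 \right)} = 21 - \left(22 - 5\right) \sqrt{2} \sqrt{6} = 21 - 17 \cdot 2 \sqrt{3} = 21 - 34 \sqrt{3}$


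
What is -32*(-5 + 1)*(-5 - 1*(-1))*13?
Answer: -6656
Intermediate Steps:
-32*(-5 + 1)*(-5 - 1*(-1))*13 = -(-128)*(-5 + 1)*13 = -(-128)*(-4)*13 = -32*16*13 = -512*13 = -6656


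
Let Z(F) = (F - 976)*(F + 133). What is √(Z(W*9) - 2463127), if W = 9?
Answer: I*√2654657 ≈ 1629.3*I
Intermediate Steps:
Z(F) = (-976 + F)*(133 + F)
√(Z(W*9) - 2463127) = √((-129808 + (9*9)² - 7587*9) - 2463127) = √((-129808 + 81² - 843*81) - 2463127) = √((-129808 + 6561 - 68283) - 2463127) = √(-191530 - 2463127) = √(-2654657) = I*√2654657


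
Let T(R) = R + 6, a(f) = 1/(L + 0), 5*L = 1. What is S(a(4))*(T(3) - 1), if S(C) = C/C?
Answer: 8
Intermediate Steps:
L = ⅕ (L = (⅕)*1 = ⅕ ≈ 0.20000)
a(f) = 5 (a(f) = 1/(⅕ + 0) = 1/(⅕) = 5)
T(R) = 6 + R
S(C) = 1
S(a(4))*(T(3) - 1) = 1*((6 + 3) - 1) = 1*(9 - 1) = 1*8 = 8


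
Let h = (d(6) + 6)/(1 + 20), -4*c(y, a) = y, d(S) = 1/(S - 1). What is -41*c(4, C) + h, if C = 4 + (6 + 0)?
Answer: 4336/105 ≈ 41.295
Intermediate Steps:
d(S) = 1/(-1 + S)
C = 10 (C = 4 + 6 = 10)
c(y, a) = -y/4
h = 31/105 (h = (1/(-1 + 6) + 6)/(1 + 20) = (1/5 + 6)/21 = (⅕ + 6)*(1/21) = (31/5)*(1/21) = 31/105 ≈ 0.29524)
-41*c(4, C) + h = -(-41)*4/4 + 31/105 = -41*(-1) + 31/105 = 41 + 31/105 = 4336/105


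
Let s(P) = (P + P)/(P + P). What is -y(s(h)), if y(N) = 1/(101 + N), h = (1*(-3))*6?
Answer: -1/102 ≈ -0.0098039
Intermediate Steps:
h = -18 (h = -3*6 = -18)
s(P) = 1 (s(P) = (2*P)/((2*P)) = (2*P)*(1/(2*P)) = 1)
-y(s(h)) = -1/(101 + 1) = -1/102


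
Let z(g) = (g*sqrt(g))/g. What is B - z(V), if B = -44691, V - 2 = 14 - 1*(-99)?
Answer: -44691 - sqrt(115) ≈ -44702.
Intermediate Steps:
V = 115 (V = 2 + (14 - 1*(-99)) = 2 + (14 + 99) = 2 + 113 = 115)
z(g) = sqrt(g) (z(g) = g**(3/2)/g = sqrt(g))
B - z(V) = -44691 - sqrt(115)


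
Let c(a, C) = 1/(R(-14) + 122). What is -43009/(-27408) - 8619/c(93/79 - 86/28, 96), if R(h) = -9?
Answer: -26693896367/27408 ≈ -9.7395e+5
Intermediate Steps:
c(a, C) = 1/113 (c(a, C) = 1/(-9 + 122) = 1/113)
-43009/(-27408) - 8619/c(93/79 - 86/28, 96) = -43009/(-27408) - 8619/1/113 = -43009*(-1/27408) - 8619*113 = 43009/27408 - 973947 = -26693896367/27408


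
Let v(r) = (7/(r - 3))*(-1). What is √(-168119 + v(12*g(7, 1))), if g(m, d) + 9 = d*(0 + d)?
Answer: I*√183081514/33 ≈ 410.02*I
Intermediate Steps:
g(m, d) = -9 + d² (g(m, d) = -9 + d*(0 + d) = -9 + d*d = -9 + d²)
v(r) = -7/(-3 + r) (v(r) = (7/(-3 + r))*(-1) = -7/(-3 + r))
√(-168119 + v(12*g(7, 1))) = √(-168119 - 7/(-3 + 12*(-9 + 1²))) = √(-168119 - 7/(-3 + 12*(-9 + 1))) = √(-168119 - 7/(-3 + 12*(-8))) = √(-168119 - 7/(-3 - 96)) = √(-168119 - 7/(-99)) = √(-168119 - 7*(-1/99)) = √(-168119 + 7/99) = √(-16643774/99) = I*√183081514/33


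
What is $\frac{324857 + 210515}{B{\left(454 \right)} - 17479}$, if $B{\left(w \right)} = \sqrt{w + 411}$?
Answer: $- \frac{2339441797}{76378644} - \frac{133843 \sqrt{865}}{76378644} \approx -30.681$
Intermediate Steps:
$B{\left(w \right)} = \sqrt{411 + w}$
$\frac{324857 + 210515}{B{\left(454 \right)} - 17479} = \frac{324857 + 210515}{\sqrt{411 + 454} - 17479} = \frac{535372}{\sqrt{865} - 17479} = \frac{535372}{-17479 + \sqrt{865}}$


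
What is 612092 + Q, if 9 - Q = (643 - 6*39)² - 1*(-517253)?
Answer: -72433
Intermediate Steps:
Q = -684525 (Q = 9 - ((643 - 6*39)² - 1*(-517253)) = 9 - ((643 - 234)² + 517253) = 9 - (409² + 517253) = 9 - (167281 + 517253) = 9 - 1*684534 = 9 - 684534 = -684525)
612092 + Q = 612092 - 684525 = -72433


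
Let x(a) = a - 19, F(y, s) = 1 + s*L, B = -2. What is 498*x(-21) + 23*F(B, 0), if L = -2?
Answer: -19897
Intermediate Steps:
F(y, s) = 1 - 2*s (F(y, s) = 1 + s*(-2) = 1 - 2*s)
x(a) = -19 + a
498*x(-21) + 23*F(B, 0) = 498*(-19 - 21) + 23*(1 - 2*0) = 498*(-40) + 23*(1 + 0) = -19920 + 23*1 = -19920 + 23 = -19897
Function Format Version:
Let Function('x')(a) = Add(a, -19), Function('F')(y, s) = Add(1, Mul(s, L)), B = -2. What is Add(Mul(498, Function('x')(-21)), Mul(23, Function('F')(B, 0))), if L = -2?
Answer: -19897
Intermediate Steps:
Function('F')(y, s) = Add(1, Mul(-2, s)) (Function('F')(y, s) = Add(1, Mul(s, -2)) = Add(1, Mul(-2, s)))
Function('x')(a) = Add(-19, a)
Add(Mul(498, Function('x')(-21)), Mul(23, Function('F')(B, 0))) = Add(Mul(498, Add(-19, -21)), Mul(23, Add(1, Mul(-2, 0)))) = Add(Mul(498, -40), Mul(23, Add(1, 0))) = Add(-19920, Mul(23, 1)) = Add(-19920, 23) = -19897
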